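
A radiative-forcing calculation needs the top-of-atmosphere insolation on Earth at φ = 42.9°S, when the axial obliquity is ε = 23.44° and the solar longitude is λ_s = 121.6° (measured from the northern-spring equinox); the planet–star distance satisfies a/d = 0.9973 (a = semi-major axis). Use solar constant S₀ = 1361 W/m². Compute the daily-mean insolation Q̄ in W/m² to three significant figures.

Solar declination: sin δ = sin ε · sin λ_s = sin 23.44° × sin 121.6° = 0.33881, so δ = +19.804°.
cos H₀ = −tan(-42.9°) tan(+19.804°) = 0.3346, H₀ = 1.2296 rad.
Bracket: H₀ sin φ sin δ + cos φ cos δ sin H₀ = 1.2296×-0.68072×0.33881 + 0.73254×0.94086×0.94235 = -0.283588 + 0.649484 = 0.365896.
Inverse-square distance factor (a/d)² = 0.9973² = 0.994607.
Q̄ = (S₀/π) × 0.994607 × [bracket] = (1361/π) × 0.994607 × 0.365896 = 157.7 W/m².

Q̄ ≈ 158 W/m²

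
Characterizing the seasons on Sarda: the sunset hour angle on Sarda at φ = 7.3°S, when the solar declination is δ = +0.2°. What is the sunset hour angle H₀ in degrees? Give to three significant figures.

cos H₀ = −tan φ · tan δ = −tan(-7.3°) × tan(+0.200°) = 0.0004, so H₀ = 1.5703 rad = 89.97°.

H₀ = 90.0°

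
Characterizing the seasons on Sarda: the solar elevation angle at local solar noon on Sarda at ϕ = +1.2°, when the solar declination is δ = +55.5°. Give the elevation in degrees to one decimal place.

35.7°

At local noon the hour angle is zero, so the zenith angle equals |ϕ − δ| = |+1.2° − (+55.500°)| = 54.300°.
Elevation = 90° − 54.300° = 35.7°.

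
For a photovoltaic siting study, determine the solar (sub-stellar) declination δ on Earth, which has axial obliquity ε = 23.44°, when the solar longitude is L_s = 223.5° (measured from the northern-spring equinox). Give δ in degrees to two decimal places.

δ = -15.89°

sin δ = sin ε · sin L_s = sin 23.44° × sin 223.5° = -0.273820.
δ = arcsin(-0.273820) = -15.89°.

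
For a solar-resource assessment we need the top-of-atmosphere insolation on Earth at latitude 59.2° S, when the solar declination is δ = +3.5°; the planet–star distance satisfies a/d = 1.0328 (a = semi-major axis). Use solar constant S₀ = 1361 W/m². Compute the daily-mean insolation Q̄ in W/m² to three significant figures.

Q̄ ≈ 199 W/m²

cos H₀ = −tan(-59.2°) tan(+3.500°) = 0.1026, H₀ = 1.4680 rad.
Bracket: H₀ sin φ sin δ + cos φ cos δ sin H₀ = 1.4680×-0.85896×0.06105 + 0.51204×0.99813×0.99472 = -0.076981 + 0.508384 = 0.431403.
Inverse-square distance factor (a/d)² = 1.0328² = 1.066676.
Q̄ = (S₀/π) × 1.066676 × [bracket] = (1361/π) × 1.066676 × 0.431403 = 199.4 W/m².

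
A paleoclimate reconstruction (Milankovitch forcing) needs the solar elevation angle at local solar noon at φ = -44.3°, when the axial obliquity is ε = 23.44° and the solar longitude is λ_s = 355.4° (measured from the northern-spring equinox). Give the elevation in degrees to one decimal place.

47.5°

Solar declination: sin δ = sin ε · sin λ_s = sin 23.44° × sin 355.4° = -0.03190, so δ = -1.828°.
At local noon the hour angle is zero, so the zenith angle equals |φ − δ| = |-44.3° − (-1.828°)| = 42.472°.
Elevation = 90° − 42.472° = 47.5°.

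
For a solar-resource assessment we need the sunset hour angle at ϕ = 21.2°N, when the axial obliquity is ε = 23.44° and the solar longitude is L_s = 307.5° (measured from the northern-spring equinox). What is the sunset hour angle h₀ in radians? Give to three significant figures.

Solar declination: sin δ = sin ε · sin L_s = sin 23.44° × sin 307.5° = -0.31559, so δ = -18.396°.
cos h₀ = −tan ϕ · tan δ = −tan(+21.2°) × tan(-18.396°) = 0.1290, so h₀ = 1.4414 rad = 82.59°.

h₀ = 1.44 rad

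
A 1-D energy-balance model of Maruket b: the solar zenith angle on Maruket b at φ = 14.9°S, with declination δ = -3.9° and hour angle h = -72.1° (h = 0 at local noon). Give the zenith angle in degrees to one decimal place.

cos θ_z = sin φ sin δ + cos φ cos δ cos h = 0.017489 + 0.296334 = 0.313823.
θ_z = arccos(0.313823) = 71.7°.

θ_z = 71.7°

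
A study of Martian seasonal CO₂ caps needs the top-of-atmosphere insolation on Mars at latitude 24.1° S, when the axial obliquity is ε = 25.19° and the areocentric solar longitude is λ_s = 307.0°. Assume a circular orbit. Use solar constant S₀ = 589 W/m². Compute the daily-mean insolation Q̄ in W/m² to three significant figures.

sin δ = sin 25.19° × sin 307.0° = -0.33992, so δ = -19.872°.
cos H₀ = −tan(-24.1°) tan(-19.872°) = -0.1617, H₀ = 1.7332 rad.
Bracket: H₀ sin φ sin δ + cos φ cos δ sin H₀ = 1.7332×-0.40833×-0.33992 + 0.91283×0.94046×0.98684 = 0.240567 + 0.847183 = 1.087750.
Q̄ = (S₀/π) × [bracket] = (589/π) × 1.087750 = 203.9 W/m².

Q̄ ≈ 204 W/m²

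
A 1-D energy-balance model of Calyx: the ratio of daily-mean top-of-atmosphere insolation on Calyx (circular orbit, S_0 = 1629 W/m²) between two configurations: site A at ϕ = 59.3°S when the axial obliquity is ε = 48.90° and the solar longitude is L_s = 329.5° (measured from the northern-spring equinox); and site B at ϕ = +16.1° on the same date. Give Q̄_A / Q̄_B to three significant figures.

Q̄_A / Q̄_B ≈ 1.52

— Configuration A (ϕ=-59.3°):
Solar declination: sin δ = sin ε · sin L_s = sin 48.90° × sin 329.5° = -0.38246, so δ = -22.486°.
cos h₀ = −tan(-59.3°) tan(-22.486°) = -0.6971, h₀ = 2.3422 rad.
Bracket: h₀ sin ϕ sin δ + cos ϕ cos δ sin h₀ = 2.3422×-0.85985×-0.38246 + 0.51054×0.92397×0.71693 = 0.770252 + 0.338193 = 1.108445.
Q̄ = (S_0/π) × [bracket] = (1629/π) × 1.108445 = 574.76 W/m².
— Configuration B (ϕ=+16.1°):
cos h₀ = −tan(+16.1°) tan(-22.486°) = 0.1195, h₀ = 1.4510 rad.
Bracket: h₀ sin ϕ sin δ + cos ϕ cos δ sin h₀ = 1.4510×0.27731×-0.38246 + 0.96078×0.92397×0.99284 = -0.153893 + 0.881376 = 0.727483.
Q̄ = (S_0/π) × [bracket] = (1629/π) × 0.727483 = 377.22 W/m².
Ratio Q̄_A / Q̄_B = 574.76 / 377.22 = 1.524.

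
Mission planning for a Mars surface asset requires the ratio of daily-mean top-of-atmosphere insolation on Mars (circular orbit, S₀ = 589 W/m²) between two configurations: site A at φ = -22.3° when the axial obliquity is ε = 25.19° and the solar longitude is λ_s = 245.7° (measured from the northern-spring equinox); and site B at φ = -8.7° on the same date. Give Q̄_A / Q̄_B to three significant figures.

Q̄_A / Q̄_B ≈ 1.09

— Configuration A (φ=-22.3°):
Solar declination: sin δ = sin ε · sin λ_s = sin 25.19° × sin 245.7° = -0.38791, so δ = -22.825°.
cos H₀ = −tan(-22.3°) tan(-22.825°) = -0.1726, H₀ = 1.7443 rad.
Bracket: H₀ sin φ sin δ + cos φ cos δ sin H₀ = 1.7443×-0.37946×-0.38791 + 0.92521×0.92170×0.98499 = 0.256755 + 0.839966 = 1.096721.
Q̄ = (S₀/π) × [bracket] = (589/π) × 1.096721 = 205.62 W/m².
— Configuration B (φ=-8.7°):
cos H₀ = −tan(-8.7°) tan(-22.825°) = -0.0644, H₀ = 1.6352 rad.
Bracket: H₀ sin φ sin δ + cos φ cos δ sin H₀ = 1.6352×-0.15126×-0.38791 + 0.98849×0.92170×0.99792 = 0.095946 + 0.909196 = 1.005142.
Q̄ = (S₀/π) × [bracket] = (589/π) × 1.005142 = 188.45 W/m².
Ratio Q̄_A / Q̄_B = 205.62 / 188.45 = 1.091.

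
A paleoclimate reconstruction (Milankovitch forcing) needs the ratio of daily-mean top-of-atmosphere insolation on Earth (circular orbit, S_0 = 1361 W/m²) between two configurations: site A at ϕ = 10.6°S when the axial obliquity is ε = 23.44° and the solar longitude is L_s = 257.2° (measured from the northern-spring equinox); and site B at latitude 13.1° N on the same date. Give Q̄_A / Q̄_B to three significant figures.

Q̄_A / Q̄_B ≈ 1.34

— Configuration A (ϕ=-10.6°):
Solar declination: sin δ = sin ε · sin L_s = sin 23.44° × sin 257.2° = -0.38790, so δ = -22.824°.
cos h₀ = −tan(-10.6°) tan(-22.824°) = -0.0788, h₀ = 1.6496 rad.
Bracket: h₀ sin ϕ sin δ + cos ϕ cos δ sin h₀ = 1.6496×-0.18395×-0.38790 + 0.98294×0.92170×0.99689 = 0.117706 + 0.903158 = 1.020864.
Q̄ = (S_0/π) × [bracket] = (1361/π) × 1.020864 = 442.26 W/m².
— Configuration B (ϕ=+13.1°):
cos h₀ = −tan(+13.1°) tan(-22.824°) = 0.0979, h₀ = 1.4727 rad.
Bracket: h₀ sin ϕ sin δ + cos ϕ cos δ sin h₀ = 1.4727×0.22665×-0.38790 + 0.97398×0.92170×0.99519 = -0.129476 + 0.893399 = 0.763923.
Q̄ = (S_0/π) × [bracket] = (1361/π) × 0.763923 = 330.95 W/m².
Ratio Q̄_A / Q̄_B = 442.26 / 330.95 = 1.336.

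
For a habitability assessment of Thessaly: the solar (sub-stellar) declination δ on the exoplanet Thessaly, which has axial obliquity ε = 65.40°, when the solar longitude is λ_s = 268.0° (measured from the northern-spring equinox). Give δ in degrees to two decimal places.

sin δ = sin ε · sin λ_s = sin 65.40° × sin 268.0° = -0.908682.
δ = arcsin(-0.908682) = -65.32°.

δ = -65.32°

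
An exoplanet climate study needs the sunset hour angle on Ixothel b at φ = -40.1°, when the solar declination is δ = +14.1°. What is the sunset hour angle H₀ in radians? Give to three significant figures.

H₀ = 1.36 rad

cos H₀ = −tan φ · tan δ = −tan(-40.1°) × tan(+14.100°) = 0.2115, so H₀ = 1.3577 rad = 77.79°.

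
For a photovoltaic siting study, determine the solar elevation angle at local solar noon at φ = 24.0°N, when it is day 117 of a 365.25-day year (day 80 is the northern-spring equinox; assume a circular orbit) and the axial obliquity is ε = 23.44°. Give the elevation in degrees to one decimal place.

Solar longitude: λ_s = 360° × (117 − 80)/365.25 = 36.468°.
sin δ = sin 23.44° × sin 36.468° = 0.23644, so δ = +13.676°.
At local noon the hour angle is zero, so the zenith angle equals |φ − δ| = |+24.0° − (+13.676°)| = 10.324°.
Elevation = 90° − 10.324° = 79.7°.

79.7°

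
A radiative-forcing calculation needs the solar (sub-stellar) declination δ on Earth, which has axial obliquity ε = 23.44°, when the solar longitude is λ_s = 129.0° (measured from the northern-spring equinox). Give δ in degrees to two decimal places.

δ = +18.01°

sin δ = sin ε · sin λ_s = sin 23.44° × sin 129.0° = 0.309140.
δ = arcsin(0.309140) = +18.01°.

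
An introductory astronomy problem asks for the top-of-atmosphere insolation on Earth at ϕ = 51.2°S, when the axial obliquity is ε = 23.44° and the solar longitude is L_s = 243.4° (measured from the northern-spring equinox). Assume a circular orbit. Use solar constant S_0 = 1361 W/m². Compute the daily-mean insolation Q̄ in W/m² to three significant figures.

Solar declination: sin δ = sin ε · sin L_s = sin 23.44° × sin 243.4° = -0.35568, so δ = -20.835°.
cos h₀ = −tan(-51.2°) tan(-20.835°) = -0.4733, h₀ = 2.0639 rad.
Bracket: h₀ sin ϕ sin δ + cos ϕ cos δ sin h₀ = 2.0639×-0.77934×-0.35568 + 0.62660×0.93461×0.88088 = 0.572104 + 0.515867 = 1.087971.
Q̄ = (S_0/π) × [bracket] = (1361/π) × 1.087971 = 471.3 W/m².

Q̄ ≈ 471 W/m²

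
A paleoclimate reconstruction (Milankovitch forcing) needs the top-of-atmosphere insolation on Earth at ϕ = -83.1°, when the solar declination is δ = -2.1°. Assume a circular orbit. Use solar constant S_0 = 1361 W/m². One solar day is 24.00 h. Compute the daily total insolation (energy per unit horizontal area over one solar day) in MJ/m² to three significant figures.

cos h₀ = −tan(-83.1°) tan(-2.100°) = -0.3030, h₀ = 1.8786 rad.
Bracket: h₀ sin ϕ sin δ + cos ϕ cos δ sin h₀ = 1.8786×-0.99276×-0.03664 + 0.12014×0.99933×0.95299 = 0.068334 + 0.114416 = 0.182750.
Q̄ = (S_0/π) × [bracket] = (1361/π) × 0.182750 = 79.171 W/m².
Daily total = Q̄ × 24.00 h × 3600 s/h = 79.171 × 24.00 × 3600 / 10⁶ = 6.840 MJ/m².

6.84 MJ/m²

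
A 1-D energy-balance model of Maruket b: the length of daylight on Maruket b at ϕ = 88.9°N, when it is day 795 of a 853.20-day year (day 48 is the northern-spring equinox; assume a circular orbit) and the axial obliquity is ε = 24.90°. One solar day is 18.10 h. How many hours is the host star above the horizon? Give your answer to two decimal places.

Solar longitude: L_s = 360° × (795 − 48)/853.20 = 315.190°.
sin δ = sin 24.90° × sin 315.190° = -0.29673, so δ = -17.261°.
cos h₀ = −tan ϕ · tan δ = 16.1827 ≥ 1, so the host star never rises (polar night) and h₀ = 0.
Daylight = 2h₀/(2π) × 18.10 h = (0.0000/π) × 18.10 = 0.00 h.

0.00 h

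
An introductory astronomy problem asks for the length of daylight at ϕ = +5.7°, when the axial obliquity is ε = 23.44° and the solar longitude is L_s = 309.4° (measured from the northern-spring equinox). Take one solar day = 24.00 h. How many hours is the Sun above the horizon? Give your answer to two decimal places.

Solar declination: sin δ = sin ε · sin L_s = sin 23.44° × sin 309.4° = -0.30738, so δ = -17.902°.
cos h₀ = −tan ϕ · tan δ = −tan(+5.7°) × tan(-17.902°) = 0.0322, so h₀ = 1.5385 rad = 88.15°.
Daylight = 2h₀/(2π) × 24.00 h = (1.5385/π) × 24.00 = 11.75 h.

11.75 h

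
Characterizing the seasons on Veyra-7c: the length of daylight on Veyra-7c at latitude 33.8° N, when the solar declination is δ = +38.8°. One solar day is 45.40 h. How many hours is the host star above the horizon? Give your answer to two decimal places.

cos H₀ = −tan φ · tan δ = −tan(+33.8°) × tan(+38.800°) = -0.5382, so H₀ = 2.1391 rad = 122.56°.
Daylight = 2H₀/(2π) × 45.40 h = (2.1391/π) × 45.40 = 30.91 h.

30.91 h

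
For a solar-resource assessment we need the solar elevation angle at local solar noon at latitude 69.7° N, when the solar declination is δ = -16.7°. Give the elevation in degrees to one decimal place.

At local noon the hour angle is zero, so the zenith angle equals |φ − δ| = |+69.7° − (-16.700°)| = 86.400°.
Elevation = 90° − 86.400° = 3.6°.

3.6°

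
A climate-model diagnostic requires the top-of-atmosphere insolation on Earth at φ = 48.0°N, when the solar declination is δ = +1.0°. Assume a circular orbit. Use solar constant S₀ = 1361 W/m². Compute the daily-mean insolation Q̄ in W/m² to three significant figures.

cos H₀ = −tan(+48.0°) tan(+1.000°) = -0.0194, H₀ = 1.5902 rad.
Bracket: H₀ sin φ sin δ + cos φ cos δ sin H₀ = 1.5902×0.74314×0.01745 + 0.66913×0.99985×0.99981 = 0.020621 + 0.668903 = 0.689524.
Q̄ = (S₀/π) × [bracket] = (1361/π) × 0.689524 = 298.7 W/m².

Q̄ ≈ 299 W/m²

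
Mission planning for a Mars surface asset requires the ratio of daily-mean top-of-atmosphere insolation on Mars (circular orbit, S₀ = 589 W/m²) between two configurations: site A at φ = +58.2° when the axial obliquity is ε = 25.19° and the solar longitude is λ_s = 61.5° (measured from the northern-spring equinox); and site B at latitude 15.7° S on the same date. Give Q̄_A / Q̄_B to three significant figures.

— Configuration A (φ=+58.2°):
Solar declination: sin δ = sin ε · sin λ_s = sin 25.19° × sin 61.5° = 0.37404, so δ = +21.965°.
cos H₀ = −tan(+58.2°) tan(+21.965°) = -0.6505, H₀ = 2.2790 rad.
Bracket: H₀ sin φ sin δ + cos φ cos δ sin H₀ = 2.2790×0.84989×0.37404 + 0.52696×0.92741×0.75952 = 0.724478 + 0.371183 = 1.095661.
Q̄ = (S₀/π) × [bracket] = (589/π) × 1.095661 = 205.42 W/m².
— Configuration B (φ=-15.7°):
cos H₀ = −tan(-15.7°) tan(+21.965°) = 0.1134, H₀ = 1.4572 rad.
Bracket: H₀ sin φ sin δ + cos φ cos δ sin H₀ = 1.4572×-0.27060×0.37404 + 0.96269×0.92741×0.99355 = -0.147491 + 0.887050 = 0.739559.
Q̄ = (S₀/π) × [bracket] = (589/π) × 0.739559 = 138.66 W/m².
Ratio Q̄_A / Q̄_B = 205.42 / 138.66 = 1.481.

Q̄_A / Q̄_B ≈ 1.48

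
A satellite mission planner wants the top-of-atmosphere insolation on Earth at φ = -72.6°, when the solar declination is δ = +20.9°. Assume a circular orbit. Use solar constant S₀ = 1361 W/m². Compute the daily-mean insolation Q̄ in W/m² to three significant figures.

Q̄ ≈ 0.00 W/m²

cos H₀ = −tan(-72.6°) tan(+20.900°) = 1.2185 ≥ 1 ⇒ polar night, H₀ = 0 and Q̄ = 0.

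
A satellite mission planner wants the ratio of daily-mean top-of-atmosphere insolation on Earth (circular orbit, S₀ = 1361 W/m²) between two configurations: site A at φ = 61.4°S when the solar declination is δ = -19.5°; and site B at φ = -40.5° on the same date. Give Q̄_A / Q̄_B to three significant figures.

— Configuration A (φ=-61.4°):
cos H₀ = −tan(-61.4°) tan(-19.500°) = -0.6495, H₀ = 2.2777 rad.
Bracket: H₀ sin φ sin δ + cos φ cos δ sin H₀ = 2.2777×-0.87798×-0.33381 + 0.47869×0.94264×0.76036 = 0.667545 + 0.343099 = 1.010644.
Q̄ = (S₀/π) × [bracket] = (1361/π) × 1.010644 = 437.83 W/m².
— Configuration B (φ=-40.5°):
cos H₀ = −tan(-40.5°) tan(-19.500°) = -0.3024, H₀ = 1.8781 rad.
Bracket: H₀ sin φ sin δ + cos φ cos δ sin H₀ = 1.8781×-0.64945×-0.33381 + 0.76041×0.94264×0.95317 = 0.407159 + 0.683225 = 1.090384.
Q̄ = (S₀/π) × [bracket] = (1361/π) × 1.090384 = 472.38 W/m².
Ratio Q̄_A / Q̄_B = 437.83 / 472.38 = 0.9269.

Q̄_A / Q̄_B ≈ 0.927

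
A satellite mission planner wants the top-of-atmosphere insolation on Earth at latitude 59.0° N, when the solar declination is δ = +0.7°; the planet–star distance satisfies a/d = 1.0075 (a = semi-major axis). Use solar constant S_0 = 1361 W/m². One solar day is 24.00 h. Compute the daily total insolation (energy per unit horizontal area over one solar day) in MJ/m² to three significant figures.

20.2 MJ/m²

cos h₀ = −tan(+59.0°) tan(+0.700°) = -0.0203, h₀ = 1.5911 rad.
Bracket: h₀ sin ϕ sin δ + cos ϕ cos δ sin h₀ = 1.5911×0.85717×0.01222 + 0.51504×0.99993×0.99979 = 0.016666 + 0.514896 = 0.531562.
Inverse-square distance factor (a/d)² = 1.0075² = 1.015056.
Q̄ = (S_0/π) × 1.015056 × [bracket] = (1361/π) × 1.015056 × 0.531562 = 233.75 W/m².
Daily total = Q̄ × 24.00 h × 3600 s/h = 233.75 × 24.00 × 3600 / 10⁶ = 20.20 MJ/m².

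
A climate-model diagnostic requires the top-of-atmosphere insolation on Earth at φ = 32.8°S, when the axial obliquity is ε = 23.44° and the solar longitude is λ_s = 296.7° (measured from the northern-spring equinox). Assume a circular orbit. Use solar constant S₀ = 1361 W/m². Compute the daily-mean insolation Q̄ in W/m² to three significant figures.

Q̄ ≈ 482 W/m²

Solar declination: sin δ = sin ε · sin λ_s = sin 23.44° × sin 296.7° = -0.35537, so δ = -20.816°.
cos H₀ = −tan(-32.8°) tan(-20.816°) = -0.2450, H₀ = 1.8183 rad.
Bracket: H₀ sin φ sin δ + cos φ cos δ sin H₀ = 1.8183×-0.54171×-0.35537 + 0.84057×0.93472×0.96952 = 0.350036 + 0.761750 = 1.111786.
Q̄ = (S₀/π) × [bracket] = (1361/π) × 1.111786 = 481.6 W/m².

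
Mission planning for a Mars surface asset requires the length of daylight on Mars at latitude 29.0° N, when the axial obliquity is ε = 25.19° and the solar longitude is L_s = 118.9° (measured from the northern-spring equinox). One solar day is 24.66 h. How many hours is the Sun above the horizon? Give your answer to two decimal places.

Solar declination: sin δ = sin ε · sin L_s = sin 25.19° × sin 118.9° = 0.37262, so δ = +21.877°.
cos h₀ = −tan ϕ · tan δ = −tan(+29.0°) × tan(+21.877°) = -0.2226, so h₀ = 1.7952 rad = 102.86°.
Daylight = 2h₀/(2π) × 24.66 h = (1.7952/π) × 24.66 = 14.09 h.

14.09 h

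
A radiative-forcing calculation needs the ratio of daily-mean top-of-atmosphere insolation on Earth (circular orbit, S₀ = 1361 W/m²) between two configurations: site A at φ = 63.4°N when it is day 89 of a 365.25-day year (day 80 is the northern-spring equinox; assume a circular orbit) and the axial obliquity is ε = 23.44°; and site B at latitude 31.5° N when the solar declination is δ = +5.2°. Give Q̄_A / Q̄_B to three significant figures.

— Configuration A (φ=+63.4°):
Solar longitude: λ_s = 360° × (89 − 80)/365.25 = 8.871°.
sin δ = sin 23.44° × sin 8.871° = 0.06134, so δ = +3.517°.
cos H₀ = −tan(+63.4°) tan(+3.517°) = -0.1227, H₀ = 1.6938 rad.
Bracket: H₀ sin φ sin δ + cos φ cos δ sin H₀ = 1.6938×0.89415×0.06134 + 0.44776×0.99812×0.99244 = 0.092900 + 0.443540 = 0.536440.
Q̄ = (S₀/π) × [bracket] = (1361/π) × 0.536440 = 232.40 W/m².
— Configuration B (φ=+31.5°):
cos H₀ = −tan(+31.5°) tan(+5.200°) = -0.0558, H₀ = 1.6266 rad.
Bracket: H₀ sin φ sin δ + cos φ cos δ sin H₀ = 1.6266×0.52250×0.09063 + 0.85264×0.99588×0.99844 = 0.077026 + 0.847802 = 0.924828.
Q̄ = (S₀/π) × [bracket] = (1361/π) × 0.924828 = 400.65 W/m².
Ratio Q̄_A / Q̄_B = 232.40 / 400.65 = 0.5801.

Q̄_A / Q̄_B ≈ 0.580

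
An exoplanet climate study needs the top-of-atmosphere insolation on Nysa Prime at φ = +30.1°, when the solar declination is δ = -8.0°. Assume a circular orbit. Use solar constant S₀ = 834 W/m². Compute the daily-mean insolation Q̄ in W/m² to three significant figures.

cos H₀ = −tan(+30.1°) tan(-8.000°) = 0.0815, H₀ = 1.4892 rad.
Bracket: H₀ sin φ sin δ + cos φ cos δ sin H₀ = 1.4892×0.50151×-0.13917 + 0.86515×0.99027×0.99668 = -0.103939 + 0.853888 = 0.749949.
Q̄ = (S₀/π) × [bracket] = (834/π) × 0.749949 = 199.1 W/m².

Q̄ ≈ 199 W/m²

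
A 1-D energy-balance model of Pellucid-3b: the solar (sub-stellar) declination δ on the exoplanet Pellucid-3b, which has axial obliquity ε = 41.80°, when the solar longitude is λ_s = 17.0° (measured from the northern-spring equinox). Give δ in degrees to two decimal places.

δ = +11.24°

sin δ = sin ε · sin λ_s = sin 41.80° × sin 17.0° = 0.194875.
δ = arcsin(0.194875) = +11.24°.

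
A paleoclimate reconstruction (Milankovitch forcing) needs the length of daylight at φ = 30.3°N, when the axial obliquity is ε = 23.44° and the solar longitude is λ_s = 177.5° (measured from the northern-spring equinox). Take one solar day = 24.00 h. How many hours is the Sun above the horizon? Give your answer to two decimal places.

Solar declination: sin δ = sin ε · sin λ_s = sin 23.44° × sin 177.5° = 0.01735, so δ = +0.994°.
cos H₀ = −tan φ · tan δ = −tan(+30.3°) × tan(+0.994°) = -0.0101, so H₀ = 1.5809 rad = 90.58°.
Daylight = 2H₀/(2π) × 24.00 h = (1.5809/π) × 24.00 = 12.08 h.

12.08 h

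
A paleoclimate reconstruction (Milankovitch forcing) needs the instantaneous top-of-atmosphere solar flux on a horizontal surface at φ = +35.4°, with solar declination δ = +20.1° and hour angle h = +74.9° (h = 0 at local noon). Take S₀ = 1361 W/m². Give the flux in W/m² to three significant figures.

542 W/m²

cos θ_z = sin φ sin δ + cos φ cos δ cos h = 0.199076 + 0.199411 = 0.398487.
Flux = S₀ · cos θ_z = 1361 × 0.398487 = 542.3 W/m².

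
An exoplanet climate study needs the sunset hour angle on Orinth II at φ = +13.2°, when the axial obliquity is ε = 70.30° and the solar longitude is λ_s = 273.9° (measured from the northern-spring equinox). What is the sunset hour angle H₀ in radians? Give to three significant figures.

H₀ = 0.874 rad

Solar declination: sin δ = sin ε · sin λ_s = sin 70.30° × sin 273.9° = -0.93929, so δ = -69.933°.
cos H₀ = −tan φ · tan δ = −tan(+13.2°) × tan(-69.933°) = 0.6421, so H₀ = 0.8736 rad = 50.05°.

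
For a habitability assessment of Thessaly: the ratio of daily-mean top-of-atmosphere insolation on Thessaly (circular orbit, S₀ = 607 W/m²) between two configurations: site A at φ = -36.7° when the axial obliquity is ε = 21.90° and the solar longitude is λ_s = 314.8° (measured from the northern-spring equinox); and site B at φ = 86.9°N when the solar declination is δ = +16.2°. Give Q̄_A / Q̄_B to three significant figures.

Q̄_A / Q̄_B ≈ 1.19

— Configuration A (φ=-36.7°):
Solar declination: sin δ = sin ε · sin λ_s = sin 21.90° × sin 314.8° = -0.26466, so δ = -15.347°.
cos H₀ = −tan(-36.7°) tan(-15.347°) = -0.2046, H₀ = 1.7768 rad.
Bracket: H₀ sin φ sin δ + cos φ cos δ sin H₀ = 1.7768×-0.59763×-0.26466 + 0.80178×0.96434×0.97885 = 0.281034 + 0.756836 = 1.037870.
Q̄ = (S₀/π) × [bracket] = (607/π) × 1.037870 = 200.53 W/m².
— Configuration B (φ=+86.9°):
cos H₀ = −tan(+86.9°) tan(+16.200°) = -5.3644 ≤ −1 ⇒ polar day, H₀ = π.
Bracket: H₀ sin φ sin δ + cos φ cos δ sin H₀ = 3.1416×0.99854×0.27899 + 0.05408×0.96029×0.00000 = 0.875195 + 0.000000 = 0.875195.
Q̄ = (S₀/π) × [bracket] = (607/π) × 0.875195 = 169.10 W/m².
Ratio Q̄_A / Q̄_B = 200.53 / 169.10 = 1.186.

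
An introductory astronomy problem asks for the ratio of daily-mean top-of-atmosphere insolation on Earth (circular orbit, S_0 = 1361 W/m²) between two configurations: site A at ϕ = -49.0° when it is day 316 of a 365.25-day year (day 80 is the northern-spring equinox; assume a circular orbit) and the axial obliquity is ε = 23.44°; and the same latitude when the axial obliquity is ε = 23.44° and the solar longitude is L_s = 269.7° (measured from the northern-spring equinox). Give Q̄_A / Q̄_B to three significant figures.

Q̄_A / Q̄_B ≈ 0.907

— Configuration A (ϕ=-49.0°):
Solar longitude: L_s = 360° × (316 − 80)/365.25 = 232.608°.
sin δ = sin 23.44° × sin 232.608° = -0.31604, so δ = -18.424°.
cos h₀ = −tan(-49.0°) tan(-18.424°) = -0.3832, h₀ = 1.9641 rad.
Bracket: h₀ sin ϕ sin δ + cos ϕ cos δ sin h₀ = 1.9641×-0.75471×-0.31604 + 0.65606×0.94875×0.92366 = 0.468474 + 0.574920 = 1.043394.
Q̄ = (S_0/π) × [bracket] = (1361/π) × 1.043394 = 452.02 W/m².
— Configuration B (ϕ=-49.0°):
Solar declination: sin δ = sin ε · sin L_s = sin 23.44° × sin 269.7° = -0.39778, so δ = -23.440°.
cos h₀ = −tan(-49.0°) tan(-23.440°) = -0.4988, h₀ = 2.0930 rad.
Bracket: h₀ sin ϕ sin δ + cos ϕ cos δ sin h₀ = 2.0930×-0.75471×-0.39778 + 0.65606×0.91748×0.86674 = 0.628336 + 0.521710 = 1.150046.
Q̄ = (S_0/π) × [bracket] = (1361/π) × 1.150046 = 498.22 W/m².
Ratio Q̄_A / Q̄_B = 452.02 / 498.22 = 0.9073.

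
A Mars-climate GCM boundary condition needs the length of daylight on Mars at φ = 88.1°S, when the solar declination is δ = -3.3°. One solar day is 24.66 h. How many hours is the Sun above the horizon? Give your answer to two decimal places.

24.66 h

Sunrise equation: cos H₀ = −tan φ · tan δ = -1.7381 ≤ −1, so the Sun never sets (polar day) and H₀ = π.
Daylight = 2H₀/(2π) × 24.66 h = (3.1416/π) × 24.66 = 24.66 h.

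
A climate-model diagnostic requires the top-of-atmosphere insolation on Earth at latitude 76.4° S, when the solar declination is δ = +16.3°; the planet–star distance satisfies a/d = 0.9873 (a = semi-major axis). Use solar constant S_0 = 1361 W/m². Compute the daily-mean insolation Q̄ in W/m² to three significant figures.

Q̄ ≈ 0.00 W/m²

cos h₀ = −tan(-76.4°) tan(+16.300°) = 1.2087 ≥ 1 ⇒ polar night, h₀ = 0 and Q̄ = 0.
Inverse-square distance factor (a/d)² = 0.9873² = 0.974761.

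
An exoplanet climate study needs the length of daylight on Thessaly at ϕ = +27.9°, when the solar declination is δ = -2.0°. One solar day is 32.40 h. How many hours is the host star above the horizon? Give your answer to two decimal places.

16.01 h

cos h₀ = −tan ϕ · tan δ = −tan(+27.9°) × tan(-2.000°) = 0.0185, so h₀ = 1.5523 rad = 88.94°.
Daylight = 2h₀/(2π) × 32.40 h = (1.5523/π) × 32.40 = 16.01 h.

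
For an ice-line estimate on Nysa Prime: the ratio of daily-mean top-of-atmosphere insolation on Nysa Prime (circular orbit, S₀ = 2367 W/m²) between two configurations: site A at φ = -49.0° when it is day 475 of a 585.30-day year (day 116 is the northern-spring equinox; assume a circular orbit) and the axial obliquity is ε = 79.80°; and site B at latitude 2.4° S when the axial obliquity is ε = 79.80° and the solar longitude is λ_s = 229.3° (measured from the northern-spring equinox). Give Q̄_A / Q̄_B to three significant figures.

Q̄_A / Q̄_B ≈ 2.14

— Configuration A (φ=-49.0°):
Solar longitude: λ_s = 360° × (475 − 116)/585.30 = 220.810°.
sin δ = sin 79.80° × sin 220.810° = -0.64322, so δ = -40.032°.
cos H₀ = −tan(-49.0°) tan(-40.032°) = -0.9664, H₀ = 2.8816 rad.
Bracket: H₀ sin φ sin δ + cos φ cos δ sin H₀ = 2.8816×-0.75471×-0.64322 + 0.65606×0.76568×0.25710 = 1.398857 + 0.129150 = 1.528007.
Q̄ = (S₀/π) × [bracket] = (2367/π) × 1.528007 = 1151.3 W/m².
— Configuration B (φ=-2.4°):
Solar declination: sin δ = sin ε · sin λ_s = sin 79.80° × sin 229.3° = -0.74615, so δ = -48.258°.
cos H₀ = −tan(-2.4°) tan(-48.258°) = -0.0470, H₀ = 1.6178 rad.
Bracket: H₀ sin φ sin δ + cos φ cos δ sin H₀ = 1.6178×-0.04188×-0.74615 + 0.99912×0.66578×0.99890 = 0.050554 + 0.664462 = 0.715016.
Q̄ = (S₀/π) × [bracket] = (2367/π) × 0.715016 = 538.72 W/m².
Ratio Q̄_A / Q̄_B = 1151.3 / 538.72 = 2.137.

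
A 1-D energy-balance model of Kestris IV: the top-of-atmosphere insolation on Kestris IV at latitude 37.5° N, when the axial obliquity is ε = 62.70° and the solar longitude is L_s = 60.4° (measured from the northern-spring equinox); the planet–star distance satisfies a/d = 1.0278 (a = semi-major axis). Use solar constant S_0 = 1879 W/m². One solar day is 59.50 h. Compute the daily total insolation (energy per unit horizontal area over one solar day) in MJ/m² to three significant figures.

201 MJ/m²

Solar declination: sin δ = sin ε · sin L_s = sin 62.70° × sin 60.4° = 0.77265, so δ = +50.592°.
cos h₀ = −tan(+37.5°) tan(+50.592°) = -0.9339, h₀ = 2.7760 rad.
Bracket: h₀ sin ϕ sin δ + cos ϕ cos δ sin h₀ = 2.7760×0.60876×0.77265 + 0.79335×0.63483×0.35753 = 1.305715 + 0.180067 = 1.485782.
Inverse-square distance factor (a/d)² = 1.0278² = 1.056373.
Q̄ = (S_0/π) × 1.056373 × [bracket] = (1879/π) × 1.056373 × 1.485782 = 938.75 W/m².
Daily total = Q̄ × 59.50 h × 3600 s/h = 938.75 × 59.50 × 3600 / 10⁶ = 201.1 MJ/m².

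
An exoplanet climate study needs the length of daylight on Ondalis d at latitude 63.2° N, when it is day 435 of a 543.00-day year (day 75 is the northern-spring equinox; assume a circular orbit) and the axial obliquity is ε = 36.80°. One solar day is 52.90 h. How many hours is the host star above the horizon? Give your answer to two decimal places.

Solar longitude: λ_s = 360° × (435 − 75)/543.00 = 238.674°.
sin δ = sin 36.80° × sin 238.674° = -0.51170, so δ = -30.777°.
cos H₀ = −tan φ · tan δ = 1.1790 ≥ 1, so the host star never rises (polar night) and H₀ = 0.
Daylight = 2H₀/(2π) × 52.90 h = (0.0000/π) × 52.90 = 0.00 h.

0.00 h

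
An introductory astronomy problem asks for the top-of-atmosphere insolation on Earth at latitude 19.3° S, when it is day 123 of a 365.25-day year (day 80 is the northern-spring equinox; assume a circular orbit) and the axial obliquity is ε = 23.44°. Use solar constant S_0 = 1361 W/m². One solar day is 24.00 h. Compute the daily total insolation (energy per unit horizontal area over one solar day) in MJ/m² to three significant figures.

29.0 MJ/m²

Solar longitude: L_s = 360° × (123 − 80)/365.25 = 42.382°.
sin δ = sin 23.44° × sin 42.382° = 0.26814, so δ = +15.553°.
cos h₀ = −tan(-19.3°) tan(+15.553°) = 0.0975, h₀ = 1.4732 rad.
Bracket: h₀ sin ϕ sin δ + cos ϕ cos δ sin h₀ = 1.4732×-0.33051×0.26814 + 0.94380×0.96338×0.99524 = -0.130559 + 0.904910 = 0.774351.
Q̄ = (S_0/π) × [bracket] = (1361/π) × 0.774351 = 335.46 W/m².
Daily total = Q̄ × 24.00 h × 3600 s/h = 335.46 × 24.00 × 3600 / 10⁶ = 28.98 MJ/m².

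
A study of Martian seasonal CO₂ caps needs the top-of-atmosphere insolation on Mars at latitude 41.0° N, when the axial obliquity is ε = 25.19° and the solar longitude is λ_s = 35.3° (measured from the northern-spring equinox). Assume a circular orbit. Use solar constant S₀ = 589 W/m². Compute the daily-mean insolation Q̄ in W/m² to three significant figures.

Solar declination: sin δ = sin ε · sin λ_s = sin 25.19° × sin 35.3° = 0.24595, so δ = +14.238°.
cos H₀ = −tan(+41.0°) tan(+14.238°) = -0.2206, H₀ = 1.7932 rad.
Bracket: H₀ sin φ sin δ + cos φ cos δ sin H₀ = 1.7932×0.65606×0.24595 + 0.75471×0.96928×0.97537 = 0.289347 + 0.713508 = 1.002855.
Q̄ = (S₀/π) × [bracket] = (589/π) × 1.002855 = 188.0 W/m².

Q̄ ≈ 188 W/m²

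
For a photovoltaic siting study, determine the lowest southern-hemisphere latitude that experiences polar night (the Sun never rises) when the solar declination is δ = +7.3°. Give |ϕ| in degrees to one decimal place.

|ϕ| = 82.7°

Polar night requires cos h₀ = −tan ϕ tan δ ≥ 1, i.e. tan ϕ tan δ ≤ −1.
The boundary is |tan ϕ| · |tan δ| = 1, so |ϕ| = 90° − |δ| = 90° − 7.3° = 82.7° in the southern hemisphere.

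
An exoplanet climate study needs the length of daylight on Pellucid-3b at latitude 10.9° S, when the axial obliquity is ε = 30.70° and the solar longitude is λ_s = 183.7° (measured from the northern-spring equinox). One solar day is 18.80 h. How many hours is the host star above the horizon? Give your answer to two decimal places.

Solar declination: sin δ = sin ε · sin λ_s = sin 30.70° × sin 183.7° = -0.03295, so δ = -1.888°.
cos H₀ = −tan φ · tan δ = −tan(-10.9°) × tan(-1.888°) = -0.0063, so H₀ = 1.5771 rad = 90.36°.
Daylight = 2H₀/(2π) × 18.80 h = (1.5771/π) × 18.80 = 9.44 h.

9.44 h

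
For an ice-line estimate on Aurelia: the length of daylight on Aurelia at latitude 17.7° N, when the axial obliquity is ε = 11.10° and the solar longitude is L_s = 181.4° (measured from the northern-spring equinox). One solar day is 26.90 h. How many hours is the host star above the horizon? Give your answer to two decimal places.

Solar declination: sin δ = sin ε · sin L_s = sin 11.10° × sin 181.4° = -0.00470, so δ = -0.270°.
cos h₀ = −tan ϕ · tan δ = −tan(+17.7°) × tan(-0.270°) = 0.0015, so h₀ = 1.5693 rad = 89.91°.
Daylight = 2h₀/(2π) × 26.90 h = (1.5693/π) × 26.90 = 13.44 h.

13.44 h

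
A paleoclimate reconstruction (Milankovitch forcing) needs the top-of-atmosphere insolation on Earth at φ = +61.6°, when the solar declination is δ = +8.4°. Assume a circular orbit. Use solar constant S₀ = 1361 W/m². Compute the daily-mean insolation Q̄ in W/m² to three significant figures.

Q̄ ≈ 299 W/m²

cos H₀ = −tan(+61.6°) tan(+8.400°) = -0.2731, H₀ = 1.8474 rad.
Bracket: H₀ sin φ sin δ + cos φ cos δ sin H₀ = 1.8474×0.87965×0.14608 + 0.47562×0.98927×0.96198 = 0.237390 + 0.452628 = 0.690018.
Q̄ = (S₀/π) × [bracket] = (1361/π) × 0.690018 = 298.9 W/m².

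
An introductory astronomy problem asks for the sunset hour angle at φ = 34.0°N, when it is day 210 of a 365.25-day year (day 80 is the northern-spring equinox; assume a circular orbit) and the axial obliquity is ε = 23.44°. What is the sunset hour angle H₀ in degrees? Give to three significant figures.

H₀ = 103°

Solar longitude: λ_s = 360° × (210 − 80)/365.25 = 128.131°.
sin δ = sin 23.44° × sin 128.131° = 0.31290, so δ = +18.234°.
cos H₀ = −tan φ · tan δ = −tan(+34.0°) × tan(+18.234°) = -0.2222, so H₀ = 1.7949 rad = 102.84°.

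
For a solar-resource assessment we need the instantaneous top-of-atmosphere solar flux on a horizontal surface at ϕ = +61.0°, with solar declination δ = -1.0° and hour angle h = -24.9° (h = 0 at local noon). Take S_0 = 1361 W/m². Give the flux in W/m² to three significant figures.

578 W/m²

cos θ_z = sin ϕ sin δ + cos ϕ cos δ cos h = -0.015264 + 0.439677 = 0.424413.
Flux = S_0 · cos θ_z = 1361 × 0.424413 = 577.6 W/m².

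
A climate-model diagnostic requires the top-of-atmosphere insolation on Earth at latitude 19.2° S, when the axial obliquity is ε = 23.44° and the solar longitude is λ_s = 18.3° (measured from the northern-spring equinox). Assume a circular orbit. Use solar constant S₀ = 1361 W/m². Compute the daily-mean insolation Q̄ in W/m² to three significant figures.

Q̄ ≈ 378 W/m²

Solar declination: sin δ = sin ε · sin λ_s = sin 23.44° × sin 18.3° = 0.12490, so δ = +7.175°.
cos H₀ = −tan(-19.2°) tan(+7.175°) = 0.0438, H₀ = 1.5269 rad.
Bracket: H₀ sin φ sin δ + cos φ cos δ sin H₀ = 1.5269×-0.32887×0.12490 + 0.94438×0.99217×0.99904 = -0.062719 + 0.936086 = 0.873367.
Q̄ = (S₀/π) × [bracket] = (1361/π) × 0.873367 = 378.4 W/m².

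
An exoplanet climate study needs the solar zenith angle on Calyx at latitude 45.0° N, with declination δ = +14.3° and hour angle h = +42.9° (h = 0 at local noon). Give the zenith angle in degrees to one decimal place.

θ_z = 47.4°

cos θ_z = sin ϕ sin δ + cos ϕ cos δ cos h = 0.174655 + 0.501937 = 0.676592.
θ_z = arccos(0.676592) = 47.4°.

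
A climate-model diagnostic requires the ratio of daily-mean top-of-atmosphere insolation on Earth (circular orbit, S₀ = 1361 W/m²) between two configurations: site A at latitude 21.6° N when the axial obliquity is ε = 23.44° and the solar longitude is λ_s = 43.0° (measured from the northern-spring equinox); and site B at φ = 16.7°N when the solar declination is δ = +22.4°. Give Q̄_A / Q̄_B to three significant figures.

— Configuration A (φ=+21.6°):
Solar declination: sin δ = sin ε · sin λ_s = sin 23.44° × sin 43.0° = 0.27129, so δ = +15.741°.
cos H₀ = −tan(+21.6°) tan(+15.741°) = -0.1116, H₀ = 1.6826 rad.
Bracket: H₀ sin φ sin δ + cos φ cos δ sin H₀ = 1.6826×0.36812×0.27129 + 0.92978×0.96250×0.99375 = 0.168037 + 0.889320 = 1.057357.
Q̄ = (S₀/π) × [bracket] = (1361/π) × 1.057357 = 458.07 W/m².
— Configuration B (φ=+16.7°):
cos H₀ = −tan(+16.7°) tan(+22.400°) = -0.1237, H₀ = 1.6948 rad.
Bracket: H₀ sin φ sin δ + cos φ cos δ sin H₀ = 1.6948×0.28736×0.38107 + 0.95782×0.92455×0.99233 = 0.185588 + 0.878760 = 1.064348.
Q̄ = (S₀/π) × [bracket] = (1361/π) × 1.064348 = 461.10 W/m².
Ratio Q̄_A / Q̄_B = 458.07 / 461.10 = 0.9934.

Q̄_A / Q̄_B ≈ 0.993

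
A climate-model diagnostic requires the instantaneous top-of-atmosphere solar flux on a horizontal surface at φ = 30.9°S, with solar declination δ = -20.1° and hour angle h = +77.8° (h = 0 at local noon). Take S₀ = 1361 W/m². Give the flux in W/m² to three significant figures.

472 W/m²

cos θ_z = sin φ sin δ + cos φ cos δ cos h = 0.176483 + 0.170286 = 0.346769.
Flux = S₀ · cos θ_z = 1361 × 0.346769 = 472.0 W/m².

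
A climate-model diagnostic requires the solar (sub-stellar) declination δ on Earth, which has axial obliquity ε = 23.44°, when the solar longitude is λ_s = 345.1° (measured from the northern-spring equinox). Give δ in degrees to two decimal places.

sin δ = sin ε · sin λ_s = sin 23.44° × sin 345.1° = -0.102284.
δ = arcsin(-0.102284) = -5.87°.

δ = -5.87°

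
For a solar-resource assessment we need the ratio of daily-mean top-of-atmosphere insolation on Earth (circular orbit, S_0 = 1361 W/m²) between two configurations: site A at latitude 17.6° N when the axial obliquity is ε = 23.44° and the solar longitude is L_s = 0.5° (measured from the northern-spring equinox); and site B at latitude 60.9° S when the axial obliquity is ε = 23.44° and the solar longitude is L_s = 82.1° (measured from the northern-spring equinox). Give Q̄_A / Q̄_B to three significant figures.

Q̄_A / Q̄_B ≈ 20.3

— Configuration A (ϕ=+17.6°):
Solar declination: sin δ = sin ε · sin L_s = sin 23.44° × sin 0.5° = 0.00347, so δ = +0.199°.
cos h₀ = −tan(+17.6°) tan(+0.199°) = -0.0011, h₀ = 1.5719 rad.
Bracket: h₀ sin ϕ sin δ + cos ϕ cos δ sin h₀ = 1.5719×0.30237×0.00347 + 0.95319×0.99999×1.00000 = 0.001649 + 0.953180 = 0.954829.
Q̄ = (S_0/π) × [bracket] = (1361/π) × 0.954829 = 413.65 W/m².
— Configuration B (ϕ=-60.9°):
Solar declination: sin δ = sin ε · sin L_s = sin 23.44° × sin 82.1° = 0.39401, so δ = +23.204°.
cos h₀ = −tan(-60.9°) tan(+23.204°) = 0.7702, h₀ = 0.6916 rad.
Bracket: h₀ sin ϕ sin δ + cos ϕ cos δ sin h₀ = 0.6916×-0.87377×0.39401 + 0.48634×0.91910×0.63779 = -0.238100 + 0.285089 = 0.046989.
Q̄ = (S_0/π) × [bracket] = (1361/π) × 0.046989 = 20.357 W/m².
Ratio Q̄_A / Q̄_B = 413.65 / 20.357 = 20.32.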